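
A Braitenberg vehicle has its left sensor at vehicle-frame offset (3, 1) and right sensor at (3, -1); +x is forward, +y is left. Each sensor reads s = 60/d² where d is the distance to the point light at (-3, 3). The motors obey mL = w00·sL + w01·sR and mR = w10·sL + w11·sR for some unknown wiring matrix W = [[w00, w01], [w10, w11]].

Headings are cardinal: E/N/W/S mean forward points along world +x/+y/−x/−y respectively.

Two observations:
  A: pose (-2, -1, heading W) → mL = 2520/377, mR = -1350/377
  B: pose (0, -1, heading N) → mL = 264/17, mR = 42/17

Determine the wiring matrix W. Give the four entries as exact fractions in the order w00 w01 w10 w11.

1 1 1/2 -1

obs A: pose=(-2,-1,W) → sL=60/29, sR=60/13, mL=2520/377, mR=-1350/377
obs B: pose=(0,-1,N) → sL=12, sR=60/17, mL=264/17, mR=42/17
sensor matrix S = [[60/29, 60/13], [12, 60/17]]; det S = -308160/6409
solve [mL_A; mL_B] = S·[w00; w01] and [mR_A; mR_B] = S·[w10; w11]:
  w00 = 1, w01 = 1, w10 = 1/2, w11 = -1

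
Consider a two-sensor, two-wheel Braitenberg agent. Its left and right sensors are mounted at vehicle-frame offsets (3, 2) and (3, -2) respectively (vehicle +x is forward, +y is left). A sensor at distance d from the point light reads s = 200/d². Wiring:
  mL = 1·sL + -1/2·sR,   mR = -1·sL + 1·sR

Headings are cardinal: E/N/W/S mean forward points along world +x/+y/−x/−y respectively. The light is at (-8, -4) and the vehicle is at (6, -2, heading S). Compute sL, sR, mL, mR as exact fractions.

left sensor world pos  = (8, -5); dL² = 257
right sensor world pos = (4, -5); dR² = 145
sL = 200/257 = 200/257
sR = 200/145 = 40/29
mL = 1·sL + -1/2·sR = 660/7453
mR = -1·sL + 1·sR = 4480/7453

200/257 40/29 660/7453 4480/7453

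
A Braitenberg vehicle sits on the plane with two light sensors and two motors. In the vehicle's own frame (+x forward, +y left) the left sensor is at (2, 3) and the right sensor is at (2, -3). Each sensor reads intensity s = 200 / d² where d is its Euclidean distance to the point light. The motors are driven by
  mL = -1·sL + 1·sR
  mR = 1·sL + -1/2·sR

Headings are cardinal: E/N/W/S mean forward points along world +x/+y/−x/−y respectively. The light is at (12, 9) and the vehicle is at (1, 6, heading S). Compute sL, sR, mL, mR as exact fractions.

left sensor world pos  = (4, 4); dL² = 89
right sensor world pos = (-2, 4); dR² = 221
sL = 200/89 = 200/89
sR = 200/221 = 200/221
mL = -1·sL + 1·sR = -26400/19669
mR = 1·sL + -1/2·sR = 35300/19669

200/89 200/221 -26400/19669 35300/19669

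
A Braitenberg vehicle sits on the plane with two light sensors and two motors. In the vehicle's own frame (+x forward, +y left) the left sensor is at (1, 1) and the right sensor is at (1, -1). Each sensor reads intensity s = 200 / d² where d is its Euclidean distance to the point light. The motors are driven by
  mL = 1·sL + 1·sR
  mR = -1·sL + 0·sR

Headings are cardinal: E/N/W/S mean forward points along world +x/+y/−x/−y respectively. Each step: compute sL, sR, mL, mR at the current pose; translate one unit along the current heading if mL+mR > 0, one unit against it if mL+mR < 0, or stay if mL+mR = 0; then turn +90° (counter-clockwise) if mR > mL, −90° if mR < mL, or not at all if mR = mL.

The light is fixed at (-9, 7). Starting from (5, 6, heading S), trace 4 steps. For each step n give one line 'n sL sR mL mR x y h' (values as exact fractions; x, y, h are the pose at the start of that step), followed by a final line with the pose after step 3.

0 200/229 200/173 80400/39617 -200/229 5 6 S
1 100/89 20/17 3480/1513 -100/89 5 5 W
2 40/29 200/197 13680/5713 -40/29 4 5 N
3 50/49 1 99/49 -50/49 4 6 E
final 5 6 S

n=0: pose=(5,6,S); sL=200/229, sR=200/173; mL=80400/39617, mR=-200/229; mL+mR=200/173 → advance +1; mR−mL=-115000/39617 → turn -1·90°
n=1: pose=(5,5,W); sL=100/89, sR=20/17; mL=3480/1513, mR=-100/89; mL+mR=20/17 → advance +1; mR−mL=-5180/1513 → turn -1·90°
n=2: pose=(4,5,N); sL=40/29, sR=200/197; mL=13680/5713, mR=-40/29; mL+mR=200/197 → advance +1; mR−mL=-21560/5713 → turn -1·90°
n=3: pose=(4,6,E); sL=50/49, sR=1; mL=99/49, mR=-50/49; mL+mR=1 → advance +1; mR−mL=-149/49 → turn -1·90°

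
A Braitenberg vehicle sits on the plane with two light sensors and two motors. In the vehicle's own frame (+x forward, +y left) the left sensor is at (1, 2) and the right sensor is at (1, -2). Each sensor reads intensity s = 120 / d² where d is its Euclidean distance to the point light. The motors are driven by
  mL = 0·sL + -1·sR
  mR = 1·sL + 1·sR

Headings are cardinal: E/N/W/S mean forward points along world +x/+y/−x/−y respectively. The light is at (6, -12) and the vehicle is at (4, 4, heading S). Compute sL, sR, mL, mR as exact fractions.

8/15 120/241 -120/241 3728/3615

left sensor world pos  = (6, 3); dL² = 225
right sensor world pos = (2, 3); dR² = 241
sL = 120/225 = 8/15
sR = 120/241 = 120/241
mL = 0·sL + -1·sR = -120/241
mR = 1·sL + 1·sR = 3728/3615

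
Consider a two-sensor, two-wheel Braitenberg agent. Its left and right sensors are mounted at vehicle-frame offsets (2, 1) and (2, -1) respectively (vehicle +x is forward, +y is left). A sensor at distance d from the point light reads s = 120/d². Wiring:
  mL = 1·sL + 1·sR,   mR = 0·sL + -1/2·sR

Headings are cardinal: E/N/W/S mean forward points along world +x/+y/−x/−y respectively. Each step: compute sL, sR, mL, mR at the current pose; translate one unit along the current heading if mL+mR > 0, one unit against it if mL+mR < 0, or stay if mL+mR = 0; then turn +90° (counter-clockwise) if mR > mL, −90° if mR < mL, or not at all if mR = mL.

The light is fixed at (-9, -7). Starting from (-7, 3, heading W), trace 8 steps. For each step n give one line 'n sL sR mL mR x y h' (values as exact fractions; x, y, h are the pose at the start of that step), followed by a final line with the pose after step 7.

0 40/27 120/121 8080/3267 -60/121 -7 3 W
1 5/6 30/37 365/222 -15/37 -8 3 N
2 40/51 120/109 10480/5559 -60/109 -8 4 E
3 4/3 60/41 344/123 -30/41 -7 4 S
4 40/27 120/121 8080/3267 -60/121 -7 3 W
5 5/6 30/37 365/222 -15/37 -8 3 N
6 40/51 120/109 10480/5559 -60/109 -8 4 E
7 4/3 60/41 344/123 -30/41 -7 4 S
final -7 3 W

n=0: pose=(-7,3,W); sL=40/27, sR=120/121; mL=8080/3267, mR=-60/121; mL+mR=6460/3267 → advance +1; mR−mL=-9700/3267 → turn -1·90°
n=1: pose=(-8,3,N); sL=5/6, sR=30/37; mL=365/222, mR=-15/37; mL+mR=275/222 → advance +1; mR−mL=-455/222 → turn -1·90°
n=2: pose=(-8,4,E); sL=40/51, sR=120/109; mL=10480/5559, mR=-60/109; mL+mR=7420/5559 → advance +1; mR−mL=-13540/5559 → turn -1·90°
n=3: pose=(-7,4,S); sL=4/3, sR=60/41; mL=344/123, mR=-30/41; mL+mR=254/123 → advance +1; mR−mL=-434/123 → turn -1·90°
n=4: pose=(-7,3,W); sL=40/27, sR=120/121; mL=8080/3267, mR=-60/121; mL+mR=6460/3267 → advance +1; mR−mL=-9700/3267 → turn -1·90°
n=5: pose=(-8,3,N); sL=5/6, sR=30/37; mL=365/222, mR=-15/37; mL+mR=275/222 → advance +1; mR−mL=-455/222 → turn -1·90°
n=6: pose=(-8,4,E); sL=40/51, sR=120/109; mL=10480/5559, mR=-60/109; mL+mR=7420/5559 → advance +1; mR−mL=-13540/5559 → turn -1·90°
n=7: pose=(-7,4,S); sL=4/3, sR=60/41; mL=344/123, mR=-30/41; mL+mR=254/123 → advance +1; mR−mL=-434/123 → turn -1·90°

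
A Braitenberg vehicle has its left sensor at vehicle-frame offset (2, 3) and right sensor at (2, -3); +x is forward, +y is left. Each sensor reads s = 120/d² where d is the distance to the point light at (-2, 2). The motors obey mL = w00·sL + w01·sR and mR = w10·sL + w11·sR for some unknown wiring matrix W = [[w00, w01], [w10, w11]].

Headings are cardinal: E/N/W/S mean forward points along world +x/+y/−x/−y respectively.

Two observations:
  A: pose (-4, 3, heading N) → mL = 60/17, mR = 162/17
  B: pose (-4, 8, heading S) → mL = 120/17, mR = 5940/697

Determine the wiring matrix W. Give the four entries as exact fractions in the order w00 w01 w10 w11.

1 0 1 1/2

obs A: pose=(-4,3,N) → sL=60/17, sR=12, mL=60/17, mR=162/17
obs B: pose=(-4,8,S) → sL=120/17, sR=120/41, mL=120/17, mR=5940/697
sensor matrix S = [[60/17, 12], [120/17, 120/41]]; det S = -51840/697
solve [mL_A; mL_B] = S·[w00; w01] and [mR_A; mR_B] = S·[w10; w11]:
  w00 = 1, w01 = 0, w10 = 1, w11 = 1/2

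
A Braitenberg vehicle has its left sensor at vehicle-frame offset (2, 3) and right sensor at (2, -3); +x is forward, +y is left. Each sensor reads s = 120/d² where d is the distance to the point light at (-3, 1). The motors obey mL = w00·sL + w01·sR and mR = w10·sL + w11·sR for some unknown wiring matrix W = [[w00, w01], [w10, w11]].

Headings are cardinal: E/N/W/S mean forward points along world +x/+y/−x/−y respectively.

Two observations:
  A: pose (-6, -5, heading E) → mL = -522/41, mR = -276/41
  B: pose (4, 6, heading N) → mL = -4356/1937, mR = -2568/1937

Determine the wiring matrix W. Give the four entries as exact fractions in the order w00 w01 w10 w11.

obs A: pose=(-6,-5,E) → sL=12, sR=60/41, mL=-522/41, mR=-276/41
obs B: pose=(4,6,N) → sL=24/13, sR=120/149, mL=-4356/1937, mR=-2568/1937
sensor matrix S = [[12, 60/41], [24/13, 120/149]]; det S = 552960/79417
solve [mL_A; mL_B] = S·[w00; w01] and [mR_A; mR_B] = S·[w10; w11]:
  w00 = -1, w01 = -1/2, w10 = -1/2, w11 = -1/2

-1 -1/2 -1/2 -1/2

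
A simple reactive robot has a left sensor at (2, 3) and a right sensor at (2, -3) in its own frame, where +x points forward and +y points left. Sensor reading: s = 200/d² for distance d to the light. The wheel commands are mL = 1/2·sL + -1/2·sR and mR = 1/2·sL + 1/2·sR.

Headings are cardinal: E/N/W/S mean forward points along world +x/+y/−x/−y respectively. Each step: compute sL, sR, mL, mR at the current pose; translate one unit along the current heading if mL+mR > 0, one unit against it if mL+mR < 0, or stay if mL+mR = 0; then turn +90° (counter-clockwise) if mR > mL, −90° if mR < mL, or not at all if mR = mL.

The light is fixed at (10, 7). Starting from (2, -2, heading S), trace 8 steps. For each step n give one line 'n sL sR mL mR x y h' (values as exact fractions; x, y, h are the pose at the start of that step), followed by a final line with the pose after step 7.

0 100/73 100/121 2400/8833 9700/8833 2 -2 S
1 40/17 40/41 480/697 1160/697 2 -3 E
2 50/41 5/2 -105/164 305/164 3 -3 N
3 8/9 200/117 -16/39 152/117 3 -2 W
4 100/73 100/121 2400/8833 9700/8833 2 -2 S
5 40/17 40/41 480/697 1160/697 2 -3 E
6 50/41 5/2 -105/164 305/164 3 -3 N
7 8/9 200/117 -16/39 152/117 3 -2 W
final 2 -2 S

n=0: pose=(2,-2,S); sL=100/73, sR=100/121; mL=2400/8833, mR=9700/8833; mL+mR=100/73 → advance +1; mR−mL=100/121 → turn +1·90°
n=1: pose=(2,-3,E); sL=40/17, sR=40/41; mL=480/697, mR=1160/697; mL+mR=40/17 → advance +1; mR−mL=40/41 → turn +1·90°
n=2: pose=(3,-3,N); sL=50/41, sR=5/2; mL=-105/164, mR=305/164; mL+mR=50/41 → advance +1; mR−mL=5/2 → turn +1·90°
n=3: pose=(3,-2,W); sL=8/9, sR=200/117; mL=-16/39, mR=152/117; mL+mR=8/9 → advance +1; mR−mL=200/117 → turn +1·90°
n=4: pose=(2,-2,S); sL=100/73, sR=100/121; mL=2400/8833, mR=9700/8833; mL+mR=100/73 → advance +1; mR−mL=100/121 → turn +1·90°
n=5: pose=(2,-3,E); sL=40/17, sR=40/41; mL=480/697, mR=1160/697; mL+mR=40/17 → advance +1; mR−mL=40/41 → turn +1·90°
n=6: pose=(3,-3,N); sL=50/41, sR=5/2; mL=-105/164, mR=305/164; mL+mR=50/41 → advance +1; mR−mL=5/2 → turn +1·90°
n=7: pose=(3,-2,W); sL=8/9, sR=200/117; mL=-16/39, mR=152/117; mL+mR=8/9 → advance +1; mR−mL=200/117 → turn +1·90°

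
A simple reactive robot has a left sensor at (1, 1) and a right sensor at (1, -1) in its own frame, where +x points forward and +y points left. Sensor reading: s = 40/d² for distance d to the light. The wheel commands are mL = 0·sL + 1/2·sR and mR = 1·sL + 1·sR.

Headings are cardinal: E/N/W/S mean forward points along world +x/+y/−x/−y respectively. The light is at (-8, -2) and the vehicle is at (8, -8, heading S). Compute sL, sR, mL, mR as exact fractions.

20/169 20/137 10/137 6120/23153

left sensor world pos  = (9, -9); dL² = 338
right sensor world pos = (7, -9); dR² = 274
sL = 40/338 = 20/169
sR = 40/274 = 20/137
mL = 0·sL + 1/2·sR = 10/137
mR = 1·sL + 1·sR = 6120/23153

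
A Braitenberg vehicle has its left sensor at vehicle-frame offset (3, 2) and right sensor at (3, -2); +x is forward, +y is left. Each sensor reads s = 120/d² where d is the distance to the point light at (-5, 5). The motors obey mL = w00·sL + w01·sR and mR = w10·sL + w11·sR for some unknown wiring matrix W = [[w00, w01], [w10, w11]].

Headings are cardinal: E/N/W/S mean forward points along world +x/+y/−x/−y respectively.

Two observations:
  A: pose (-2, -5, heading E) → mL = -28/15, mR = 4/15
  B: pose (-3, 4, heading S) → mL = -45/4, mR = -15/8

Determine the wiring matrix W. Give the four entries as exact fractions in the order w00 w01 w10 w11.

-1 -1 1/2 -1/2

obs A: pose=(-2,-5,E) → sL=6/5, sR=2/3, mL=-28/15, mR=4/15
obs B: pose=(-3,4,S) → sL=15/4, sR=15/2, mL=-45/4, mR=-15/8
sensor matrix S = [[6/5, 2/3], [15/4, 15/2]]; det S = 13/2
solve [mL_A; mL_B] = S·[w00; w01] and [mR_A; mR_B] = S·[w10; w11]:
  w00 = -1, w01 = -1, w10 = 1/2, w11 = -1/2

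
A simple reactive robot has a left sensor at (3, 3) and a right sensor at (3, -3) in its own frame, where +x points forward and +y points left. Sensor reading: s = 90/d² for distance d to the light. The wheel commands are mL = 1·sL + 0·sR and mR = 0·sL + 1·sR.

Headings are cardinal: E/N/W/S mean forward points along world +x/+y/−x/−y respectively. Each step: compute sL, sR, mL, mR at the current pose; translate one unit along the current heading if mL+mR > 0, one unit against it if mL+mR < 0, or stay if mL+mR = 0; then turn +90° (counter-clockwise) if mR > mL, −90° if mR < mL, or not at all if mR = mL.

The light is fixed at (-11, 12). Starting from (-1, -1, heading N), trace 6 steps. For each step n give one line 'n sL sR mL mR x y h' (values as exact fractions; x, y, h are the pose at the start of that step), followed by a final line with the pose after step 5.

0 90/149 90/269 90/149 90/269 -1 -1 N
1 9/25 45/197 9/25 45/197 -1 0 E
2 90/421 90/289 90/421 90/289 0 0 S
3 45/148 45/226 45/148 45/226 0 -1 E
4 90/481 90/337 90/481 90/337 1 -1 S
5 45/173 45/257 45/173 45/257 1 -2 E
final 2 -2 S

n=0: pose=(-1,-1,N); sL=90/149, sR=90/269; mL=90/149, mR=90/269; mL+mR=37620/40081 → advance +1; mR−mL=-10800/40081 → turn -1·90°
n=1: pose=(-1,0,E); sL=9/25, sR=45/197; mL=9/25, mR=45/197; mL+mR=2898/4925 → advance +1; mR−mL=-648/4925 → turn -1·90°
n=2: pose=(0,0,S); sL=90/421, sR=90/289; mL=90/421, mR=90/289; mL+mR=63900/121669 → advance +1; mR−mL=11880/121669 → turn +1·90°
n=3: pose=(0,-1,E); sL=45/148, sR=45/226; mL=45/148, mR=45/226; mL+mR=8415/16724 → advance +1; mR−mL=-1755/16724 → turn -1·90°
n=4: pose=(1,-1,S); sL=90/481, sR=90/337; mL=90/481, mR=90/337; mL+mR=73620/162097 → advance +1; mR−mL=12960/162097 → turn +1·90°
n=5: pose=(1,-2,E); sL=45/173, sR=45/257; mL=45/173, mR=45/257; mL+mR=19350/44461 → advance +1; mR−mL=-3780/44461 → turn -1·90°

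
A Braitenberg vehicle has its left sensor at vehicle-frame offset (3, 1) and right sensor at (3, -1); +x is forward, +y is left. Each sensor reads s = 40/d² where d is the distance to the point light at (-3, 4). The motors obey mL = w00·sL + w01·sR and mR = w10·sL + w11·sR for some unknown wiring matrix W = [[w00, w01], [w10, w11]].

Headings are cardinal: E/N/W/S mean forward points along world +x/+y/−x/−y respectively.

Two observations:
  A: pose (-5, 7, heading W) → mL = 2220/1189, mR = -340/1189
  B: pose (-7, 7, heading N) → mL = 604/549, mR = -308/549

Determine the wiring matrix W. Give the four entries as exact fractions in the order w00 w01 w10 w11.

obs A: pose=(-5,7,W) → sL=40/29, sR=40/41, mL=2220/1189, mR=-340/1189
obs B: pose=(-7,7,N) → sL=40/61, sR=8/9, mL=604/549, mR=-308/549
sensor matrix S = [[40/29, 40/41], [40/61, 8/9]]; det S = 382720/652761
solve [mL_A; mL_B] = S·[w00; w01] and [mR_A; mR_B] = S·[w10; w11]:
  w00 = 1, w01 = 1/2, w10 = 1/2, w11 = -1

1 1/2 1/2 -1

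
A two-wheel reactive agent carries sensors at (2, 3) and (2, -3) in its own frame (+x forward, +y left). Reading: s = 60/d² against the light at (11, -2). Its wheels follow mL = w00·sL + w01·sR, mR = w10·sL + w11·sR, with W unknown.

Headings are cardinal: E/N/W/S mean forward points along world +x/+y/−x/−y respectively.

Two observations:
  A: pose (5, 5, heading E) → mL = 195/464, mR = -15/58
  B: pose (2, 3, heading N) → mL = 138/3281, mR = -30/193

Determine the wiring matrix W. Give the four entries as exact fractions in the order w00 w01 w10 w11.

-1 1/2 -1/2 0

obs A: pose=(5,5,E) → sL=15/29, sR=15/8, mL=195/464, mR=-15/58
obs B: pose=(2,3,N) → sL=60/193, sR=12/17, mL=138/3281, mR=-30/193
sensor matrix S = [[15/29, 15/8], [60/193, 12/17]]; det S = -41445/190298
solve [mL_A; mL_B] = S·[w00; w01] and [mR_A; mR_B] = S·[w10; w11]:
  w00 = -1, w01 = 1/2, w10 = -1/2, w11 = 0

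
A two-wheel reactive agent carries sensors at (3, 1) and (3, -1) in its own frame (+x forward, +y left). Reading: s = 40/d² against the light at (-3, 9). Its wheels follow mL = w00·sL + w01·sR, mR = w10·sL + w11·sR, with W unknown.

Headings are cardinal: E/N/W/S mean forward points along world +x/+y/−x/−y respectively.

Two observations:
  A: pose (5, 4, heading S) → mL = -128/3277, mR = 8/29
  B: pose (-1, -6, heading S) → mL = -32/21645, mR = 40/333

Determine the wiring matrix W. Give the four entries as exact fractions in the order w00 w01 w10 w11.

1/2 -1/2 1 0

obs A: pose=(5,4,S) → sL=8/29, sR=40/113, mL=-128/3277, mR=8/29
obs B: pose=(-1,-6,S) → sL=40/333, sR=8/65, mL=-32/21645, mR=40/333
sensor matrix S = [[8/29, 40/113], [40/333, 8/65]]; det S = -607744/70930665
solve [mL_A; mL_B] = S·[w00; w01] and [mR_A; mR_B] = S·[w10; w11]:
  w00 = 1/2, w01 = -1/2, w10 = 1, w11 = 0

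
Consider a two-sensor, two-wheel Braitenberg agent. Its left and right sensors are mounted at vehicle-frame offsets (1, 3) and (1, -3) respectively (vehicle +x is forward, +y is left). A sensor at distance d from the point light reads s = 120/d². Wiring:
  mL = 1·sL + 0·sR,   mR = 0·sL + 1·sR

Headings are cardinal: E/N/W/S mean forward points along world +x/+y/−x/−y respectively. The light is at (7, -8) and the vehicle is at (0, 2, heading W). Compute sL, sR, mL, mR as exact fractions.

120/113 120/233 120/113 120/233

left sensor world pos  = (-1, -1); dL² = 113
right sensor world pos = (-1, 5); dR² = 233
sL = 120/113 = 120/113
sR = 120/233 = 120/233
mL = 1·sL + 0·sR = 120/113
mR = 0·sL + 1·sR = 120/233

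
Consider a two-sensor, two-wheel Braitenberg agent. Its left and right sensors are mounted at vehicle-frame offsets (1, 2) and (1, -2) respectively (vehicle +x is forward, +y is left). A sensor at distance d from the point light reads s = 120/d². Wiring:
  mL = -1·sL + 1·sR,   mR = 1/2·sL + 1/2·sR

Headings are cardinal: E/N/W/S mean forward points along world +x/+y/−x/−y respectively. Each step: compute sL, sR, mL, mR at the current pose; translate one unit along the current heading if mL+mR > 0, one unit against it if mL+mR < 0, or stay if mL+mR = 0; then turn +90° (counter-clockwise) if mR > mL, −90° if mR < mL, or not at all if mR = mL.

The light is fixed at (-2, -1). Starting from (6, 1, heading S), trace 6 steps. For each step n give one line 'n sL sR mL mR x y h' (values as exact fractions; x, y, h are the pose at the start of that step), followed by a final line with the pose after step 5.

0 120/101 120/37 7680/3737 8280/3737 6 1 S
1 4/3 60/41 16/123 172/123 6 0 E
2 120/53 24/25 -1728/1325 2136/1325 7 0 N
3 15/8 3/2 -3/8 27/16 7 1 W
4 120/101 120/37 7680/3737 8280/3737 6 1 S
5 4/3 60/41 16/123 172/123 6 0 E
final 7 0 N

n=0: pose=(6,1,S); sL=120/101, sR=120/37; mL=7680/3737, mR=8280/3737; mL+mR=15960/3737 → advance +1; mR−mL=600/3737 → turn +1·90°
n=1: pose=(6,0,E); sL=4/3, sR=60/41; mL=16/123, mR=172/123; mL+mR=188/123 → advance +1; mR−mL=52/41 → turn +1·90°
n=2: pose=(7,0,N); sL=120/53, sR=24/25; mL=-1728/1325, mR=2136/1325; mL+mR=408/1325 → advance +1; mR−mL=3864/1325 → turn +1·90°
n=3: pose=(7,1,W); sL=15/8, sR=3/2; mL=-3/8, mR=27/16; mL+mR=21/16 → advance +1; mR−mL=33/16 → turn +1·90°
n=4: pose=(6,1,S); sL=120/101, sR=120/37; mL=7680/3737, mR=8280/3737; mL+mR=15960/3737 → advance +1; mR−mL=600/3737 → turn +1·90°
n=5: pose=(6,0,E); sL=4/3, sR=60/41; mL=16/123, mR=172/123; mL+mR=188/123 → advance +1; mR−mL=52/41 → turn +1·90°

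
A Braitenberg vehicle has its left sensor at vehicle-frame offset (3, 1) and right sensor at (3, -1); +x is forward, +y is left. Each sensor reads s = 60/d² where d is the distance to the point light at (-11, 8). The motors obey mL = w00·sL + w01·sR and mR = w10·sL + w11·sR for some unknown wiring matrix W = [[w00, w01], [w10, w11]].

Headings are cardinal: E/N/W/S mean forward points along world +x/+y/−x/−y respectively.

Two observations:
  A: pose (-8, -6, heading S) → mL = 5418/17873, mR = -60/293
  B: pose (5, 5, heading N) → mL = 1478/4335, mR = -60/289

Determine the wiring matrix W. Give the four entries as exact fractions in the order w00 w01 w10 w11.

obs A: pose=(-8,-6,S) → sL=12/61, sR=60/293, mL=5418/17873, mR=-60/293
obs B: pose=(5,5,N) → sL=4/15, sR=60/289, mL=1478/4335, mR=-60/289
sensor matrix S = [[12/61, 60/293], [4/15, 60/289]]; det S = -71104/5165297
solve [mL_A; mL_B] = S·[w00; w01] and [mR_A; mR_B] = S·[w10; w11]:
  w00 = 1/2, w01 = 1, w10 = 0, w11 = -1

1/2 1 0 -1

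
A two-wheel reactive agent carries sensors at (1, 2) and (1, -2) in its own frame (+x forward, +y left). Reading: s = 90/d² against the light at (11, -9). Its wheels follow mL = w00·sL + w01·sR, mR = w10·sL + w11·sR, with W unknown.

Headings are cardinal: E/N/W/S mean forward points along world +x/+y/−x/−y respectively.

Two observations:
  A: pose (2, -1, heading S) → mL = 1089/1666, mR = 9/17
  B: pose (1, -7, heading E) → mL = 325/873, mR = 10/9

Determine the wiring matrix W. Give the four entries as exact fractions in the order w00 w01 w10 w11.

obs A: pose=(2,-1,S) → sL=45/49, sR=9/17, mL=1089/1666, mR=9/17
obs B: pose=(1,-7,E) → sL=90/97, sR=10/9, mL=325/873, mR=10/9
sensor matrix S = [[45/49, 9/17], [90/97, 10/9]]; det S = 42760/80801
solve [mL_A; mL_B] = S·[w00; w01] and [mR_A; mR_B] = S·[w10; w11]:
  w00 = 1, w01 = -1/2, w10 = 0, w11 = 1

1 -1/2 0 1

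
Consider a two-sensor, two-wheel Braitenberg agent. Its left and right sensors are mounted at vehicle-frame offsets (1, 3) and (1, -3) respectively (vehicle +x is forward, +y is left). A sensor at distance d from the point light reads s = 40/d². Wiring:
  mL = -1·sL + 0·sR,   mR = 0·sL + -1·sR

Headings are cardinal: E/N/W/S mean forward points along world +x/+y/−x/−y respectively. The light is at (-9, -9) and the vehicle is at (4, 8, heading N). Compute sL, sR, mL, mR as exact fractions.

5/53 2/29 -5/53 -2/29

left sensor world pos  = (1, 9); dL² = 424
right sensor world pos = (7, 9); dR² = 580
sL = 40/424 = 5/53
sR = 40/580 = 2/29
mL = -1·sL + 0·sR = -5/53
mR = 0·sL + -1·sR = -2/29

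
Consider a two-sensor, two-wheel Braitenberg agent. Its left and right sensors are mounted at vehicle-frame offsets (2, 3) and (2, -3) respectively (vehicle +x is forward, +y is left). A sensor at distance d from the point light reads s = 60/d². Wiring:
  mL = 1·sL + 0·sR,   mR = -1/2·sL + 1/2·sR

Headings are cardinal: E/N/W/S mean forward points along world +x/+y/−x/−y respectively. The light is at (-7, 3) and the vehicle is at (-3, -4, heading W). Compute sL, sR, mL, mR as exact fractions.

left sensor world pos  = (-5, -7); dL² = 104
right sensor world pos = (-5, -1); dR² = 20
sL = 60/104 = 15/26
sR = 60/20 = 3
mL = 1·sL + 0·sR = 15/26
mR = -1/2·sL + 1/2·sR = 63/52

15/26 3 15/26 63/52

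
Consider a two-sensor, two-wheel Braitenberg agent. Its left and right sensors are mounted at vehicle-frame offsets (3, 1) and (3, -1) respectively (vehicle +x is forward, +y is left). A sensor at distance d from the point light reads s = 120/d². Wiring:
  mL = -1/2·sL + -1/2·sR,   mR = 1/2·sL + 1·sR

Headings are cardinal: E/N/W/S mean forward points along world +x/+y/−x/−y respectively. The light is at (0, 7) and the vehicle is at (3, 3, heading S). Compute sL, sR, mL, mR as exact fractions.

24/13 120/53 -1416/689 2196/689

left sensor world pos  = (4, 0); dL² = 65
right sensor world pos = (2, 0); dR² = 53
sL = 120/65 = 24/13
sR = 120/53 = 120/53
mL = -1/2·sL + -1/2·sR = -1416/689
mR = 1/2·sL + 1·sR = 2196/689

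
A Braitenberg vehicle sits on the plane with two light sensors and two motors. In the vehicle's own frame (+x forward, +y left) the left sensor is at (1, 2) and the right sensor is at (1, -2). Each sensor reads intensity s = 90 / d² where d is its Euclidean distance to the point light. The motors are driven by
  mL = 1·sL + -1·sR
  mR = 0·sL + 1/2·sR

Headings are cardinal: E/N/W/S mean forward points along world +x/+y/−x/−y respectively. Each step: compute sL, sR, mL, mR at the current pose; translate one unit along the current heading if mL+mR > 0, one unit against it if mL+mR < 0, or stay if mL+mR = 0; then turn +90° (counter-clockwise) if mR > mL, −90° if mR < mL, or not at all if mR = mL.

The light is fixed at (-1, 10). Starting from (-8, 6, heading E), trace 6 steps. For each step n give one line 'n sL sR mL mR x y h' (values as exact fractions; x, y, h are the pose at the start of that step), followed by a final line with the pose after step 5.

0 9/4 5/4 1 5/8 -8 6 E
1 90/41 90/89 4320/3649 45/89 -7 6 S
2 45/49 45/29 -900/1421 45/58 -7 5 W
3 90/61 10/13 560/793 5/13 -8 5 S
4 45/64 9/8 -27/64 9/16 -8 4 W
5 18/17 90/149 1152/2533 45/149 -9 4 S
final -9 3 W

n=0: pose=(-8,6,E); sL=9/4, sR=5/4; mL=1, mR=5/8; mL+mR=13/8 → advance +1; mR−mL=-3/8 → turn -1·90°
n=1: pose=(-7,6,S); sL=90/41, sR=90/89; mL=4320/3649, mR=45/89; mL+mR=6165/3649 → advance +1; mR−mL=-2475/3649 → turn -1·90°
n=2: pose=(-7,5,W); sL=45/49, sR=45/29; mL=-900/1421, mR=45/58; mL+mR=405/2842 → advance +1; mR−mL=4005/2842 → turn +1·90°
n=3: pose=(-8,5,S); sL=90/61, sR=10/13; mL=560/793, mR=5/13; mL+mR=865/793 → advance +1; mR−mL=-255/793 → turn -1·90°
n=4: pose=(-8,4,W); sL=45/64, sR=9/8; mL=-27/64, mR=9/16; mL+mR=9/64 → advance +1; mR−mL=63/64 → turn +1·90°
n=5: pose=(-9,4,S); sL=18/17, sR=90/149; mL=1152/2533, mR=45/149; mL+mR=1917/2533 → advance +1; mR−mL=-387/2533 → turn -1·90°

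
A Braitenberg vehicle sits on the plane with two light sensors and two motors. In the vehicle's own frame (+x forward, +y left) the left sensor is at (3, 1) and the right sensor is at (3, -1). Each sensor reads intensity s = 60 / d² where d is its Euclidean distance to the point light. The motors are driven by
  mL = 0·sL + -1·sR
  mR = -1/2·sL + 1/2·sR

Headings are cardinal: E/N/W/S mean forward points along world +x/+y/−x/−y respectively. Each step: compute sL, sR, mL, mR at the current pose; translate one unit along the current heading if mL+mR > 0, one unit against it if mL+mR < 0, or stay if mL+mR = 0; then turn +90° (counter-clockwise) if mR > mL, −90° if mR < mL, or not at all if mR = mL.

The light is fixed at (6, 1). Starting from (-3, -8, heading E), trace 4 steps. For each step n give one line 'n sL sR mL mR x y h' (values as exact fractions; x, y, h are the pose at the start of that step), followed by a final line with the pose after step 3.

n=0: pose=(-3,-8,E); sL=3/5, sR=15/34; mL=-15/34, mR=-27/340; mL+mR=-177/340 → advance -1; mR−mL=123/340 → turn +1·90°
n=1: pose=(-4,-8,N); sL=60/157, sR=20/39; mL=-20/39, mR=400/6123; mL+mR=-2740/6123 → advance -1; mR−mL=1180/2041 → turn +1·90°
n=2: pose=(-4,-9,W); sL=6/29, sR=6/25; mL=-6/25, mR=12/725; mL+mR=-162/725 → advance -1; mR−mL=186/725 → turn +1·90°
n=3: pose=(-3,-9,S); sL=60/233, sR=60/269; mL=-60/269, mR=-1080/62677; mL+mR=-15060/62677 → advance -1; mR−mL=12900/62677 → turn +1·90°

0 3/5 15/34 -15/34 -27/340 -3 -8 E
1 60/157 20/39 -20/39 400/6123 -4 -8 N
2 6/29 6/25 -6/25 12/725 -4 -9 W
3 60/233 60/269 -60/269 -1080/62677 -3 -9 S
final -3 -8 E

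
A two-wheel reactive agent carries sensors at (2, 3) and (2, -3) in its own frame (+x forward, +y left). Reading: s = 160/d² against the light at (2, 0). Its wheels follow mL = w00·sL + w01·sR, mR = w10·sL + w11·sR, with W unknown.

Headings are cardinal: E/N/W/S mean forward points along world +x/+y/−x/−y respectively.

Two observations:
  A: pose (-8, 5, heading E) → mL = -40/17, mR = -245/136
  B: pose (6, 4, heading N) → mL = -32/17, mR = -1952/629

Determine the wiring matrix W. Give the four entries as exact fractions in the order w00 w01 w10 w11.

obs A: pose=(-8,5,E) → sL=5/4, sR=40/17, mL=-40/17, mR=-245/136
obs B: pose=(6,4,N) → sL=160/37, sR=32/17, mL=-32/17, mR=-1952/629
sensor matrix S = [[5/4, 40/17], [160/37, 32/17]]; det S = -4920/629
solve [mL_A; mL_B] = S·[w00; w01] and [mR_A; mR_B] = S·[w10; w11]:
  w00 = 0, w01 = -1, w10 = -1/2, w11 = -1/2

0 -1 -1/2 -1/2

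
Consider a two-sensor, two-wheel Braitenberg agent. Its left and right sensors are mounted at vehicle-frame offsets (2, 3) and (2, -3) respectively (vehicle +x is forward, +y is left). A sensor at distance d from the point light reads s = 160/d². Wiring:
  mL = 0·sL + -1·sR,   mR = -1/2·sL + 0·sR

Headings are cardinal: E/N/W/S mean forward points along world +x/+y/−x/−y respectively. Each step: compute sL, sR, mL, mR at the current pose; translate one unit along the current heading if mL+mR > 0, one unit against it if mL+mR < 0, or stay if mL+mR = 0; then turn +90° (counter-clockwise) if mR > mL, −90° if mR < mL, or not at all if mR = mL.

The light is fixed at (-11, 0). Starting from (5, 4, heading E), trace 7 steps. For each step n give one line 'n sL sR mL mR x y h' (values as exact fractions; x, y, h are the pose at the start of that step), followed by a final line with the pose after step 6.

n=0: pose=(5,4,E); sL=160/373, sR=32/65; mL=-32/65, mR=-80/373; mL+mR=-17136/24245 → advance -1; mR−mL=6736/24245 → turn +1·90°
n=1: pose=(4,4,N); sL=8/9, sR=4/9; mL=-4/9, mR=-4/9; mL+mR=-8/9 → advance -1; mR−mL=0 → turn +0·90°
n=2: pose=(4,3,N); sL=160/169, sR=160/349; mL=-160/349, mR=-80/169; mL+mR=-54960/58981 → advance -1; mR−mL=-880/58981 → turn -1·90°
n=3: pose=(4,2,E); sL=80/157, sR=16/29; mL=-16/29, mR=-40/157; mL+mR=-3672/4553 → advance -1; mR−mL=1352/4553 → turn +1·90°
n=4: pose=(3,2,N); sL=160/137, sR=32/61; mL=-32/61, mR=-80/137; mL+mR=-9264/8357 → advance -1; mR−mL=-496/8357 → turn -1·90°
n=5: pose=(3,1,E); sL=10/17, sR=8/13; mL=-8/13, mR=-5/17; mL+mR=-201/221 → advance -1; mR−mL=71/221 → turn +1·90°
n=6: pose=(2,1,N); sL=160/109, sR=32/53; mL=-32/53, mR=-80/109; mL+mR=-7728/5777 → advance -1; mR−mL=-752/5777 → turn -1·90°

0 160/373 32/65 -32/65 -80/373 5 4 E
1 8/9 4/9 -4/9 -4/9 4 4 N
2 160/169 160/349 -160/349 -80/169 4 3 N
3 80/157 16/29 -16/29 -40/157 4 2 E
4 160/137 32/61 -32/61 -80/137 3 2 N
5 10/17 8/13 -8/13 -5/17 3 1 E
6 160/109 32/53 -32/53 -80/109 2 1 N
final 2 0 E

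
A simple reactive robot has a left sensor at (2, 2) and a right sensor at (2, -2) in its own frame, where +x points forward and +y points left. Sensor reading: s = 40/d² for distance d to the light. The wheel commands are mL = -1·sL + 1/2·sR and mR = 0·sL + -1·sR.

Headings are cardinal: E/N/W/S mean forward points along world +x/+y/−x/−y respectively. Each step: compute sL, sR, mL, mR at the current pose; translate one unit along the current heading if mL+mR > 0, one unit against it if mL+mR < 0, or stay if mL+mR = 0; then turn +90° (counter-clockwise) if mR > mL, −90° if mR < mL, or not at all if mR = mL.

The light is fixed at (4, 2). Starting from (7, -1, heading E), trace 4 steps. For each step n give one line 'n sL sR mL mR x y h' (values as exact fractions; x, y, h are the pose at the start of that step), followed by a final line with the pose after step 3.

n=0: pose=(7,-1,E); sL=20/13, sR=4/5; mL=-74/65, mR=-4/5; mL+mR=-126/65 → advance -1; mR−mL=22/65 → turn +1·90°
n=1: pose=(6,-1,N); sL=40, sR=40/17; mL=-660/17, mR=-40/17; mL+mR=-700/17 → advance -1; mR−mL=620/17 → turn +1·90°
n=2: pose=(6,-2,W); sL=10/9, sR=10; mL=35/9, mR=-10; mL+mR=-55/9 → advance -1; mR−mL=-125/9 → turn -1·90°
n=3: pose=(7,-2,N); sL=8, sR=40/29; mL=-212/29, mR=-40/29; mL+mR=-252/29 → advance -1; mR−mL=172/29 → turn +1·90°

0 20/13 4/5 -74/65 -4/5 7 -1 E
1 40 40/17 -660/17 -40/17 6 -1 N
2 10/9 10 35/9 -10 6 -2 W
3 8 40/29 -212/29 -40/29 7 -2 N
final 7 -3 W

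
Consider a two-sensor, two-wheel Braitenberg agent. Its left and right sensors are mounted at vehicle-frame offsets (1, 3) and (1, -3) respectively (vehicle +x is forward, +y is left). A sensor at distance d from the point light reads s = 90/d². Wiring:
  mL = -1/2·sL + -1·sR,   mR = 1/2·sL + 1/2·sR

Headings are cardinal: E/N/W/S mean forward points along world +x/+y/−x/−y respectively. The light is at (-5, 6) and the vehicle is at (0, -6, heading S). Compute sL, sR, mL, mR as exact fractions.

90/233 90/173 -28755/40309 18270/40309

left sensor world pos  = (3, -7); dL² = 233
right sensor world pos = (-3, -7); dR² = 173
sL = 90/233 = 90/233
sR = 90/173 = 90/173
mL = -1/2·sL + -1·sR = -28755/40309
mR = 1/2·sL + 1/2·sR = 18270/40309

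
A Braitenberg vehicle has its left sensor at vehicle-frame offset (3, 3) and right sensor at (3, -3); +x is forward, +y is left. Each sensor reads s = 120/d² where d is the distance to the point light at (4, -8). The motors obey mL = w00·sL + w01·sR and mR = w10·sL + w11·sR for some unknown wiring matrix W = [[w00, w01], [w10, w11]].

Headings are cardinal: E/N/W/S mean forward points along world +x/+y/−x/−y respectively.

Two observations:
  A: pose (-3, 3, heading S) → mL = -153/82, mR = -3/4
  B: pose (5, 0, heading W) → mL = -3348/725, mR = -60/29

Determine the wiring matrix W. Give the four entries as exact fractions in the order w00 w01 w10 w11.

obs A: pose=(-3,3,S) → sL=3/2, sR=30/41, mL=-153/82, mR=-3/4
obs B: pose=(5,0,W) → sL=120/29, sR=24/25, mL=-3348/725, mR=-60/29
sensor matrix S = [[3/2, 30/41], [120/29, 24/25]]; det S = -47196/29725
solve [mL_A; mL_B] = S·[w00; w01] and [mR_A; mR_B] = S·[w10; w11]:
  w00 = -1, w01 = -1/2, w10 = -1/2, w11 = 0

-1 -1/2 -1/2 0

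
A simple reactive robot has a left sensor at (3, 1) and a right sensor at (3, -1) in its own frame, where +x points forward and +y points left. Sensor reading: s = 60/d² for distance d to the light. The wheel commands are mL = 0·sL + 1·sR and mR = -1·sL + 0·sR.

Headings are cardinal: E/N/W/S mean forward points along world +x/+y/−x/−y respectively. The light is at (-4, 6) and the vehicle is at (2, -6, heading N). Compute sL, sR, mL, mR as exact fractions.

30/53 6/13 6/13 -30/53

left sensor world pos  = (1, -3); dL² = 106
right sensor world pos = (3, -3); dR² = 130
sL = 60/106 = 30/53
sR = 60/130 = 6/13
mL = 0·sL + 1·sR = 6/13
mR = -1·sL + 0·sR = -30/53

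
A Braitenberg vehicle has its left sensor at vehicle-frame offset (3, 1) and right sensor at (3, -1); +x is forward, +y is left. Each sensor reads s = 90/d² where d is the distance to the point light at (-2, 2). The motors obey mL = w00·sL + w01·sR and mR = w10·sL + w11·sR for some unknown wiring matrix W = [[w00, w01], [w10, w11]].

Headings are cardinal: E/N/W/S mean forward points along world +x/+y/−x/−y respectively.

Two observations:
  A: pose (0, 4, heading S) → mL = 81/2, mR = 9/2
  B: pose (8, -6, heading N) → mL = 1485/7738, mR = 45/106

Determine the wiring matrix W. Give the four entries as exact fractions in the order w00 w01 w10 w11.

obs A: pose=(0,4,S) → sL=9, sR=45, mL=81/2, mR=9/2
obs B: pose=(8,-6,N) → sL=45/53, sR=45/73, mL=1485/7738, mR=45/106
sensor matrix S = [[9, 45], [45/53, 45/73]]; det S = -126360/3869
solve [mL_A; mL_B] = S·[w00; w01] and [mR_A; mR_B] = S·[w10; w11]:
  w00 = -1/2, w01 = 1, w10 = 1/2, w11 = 0

-1/2 1 1/2 0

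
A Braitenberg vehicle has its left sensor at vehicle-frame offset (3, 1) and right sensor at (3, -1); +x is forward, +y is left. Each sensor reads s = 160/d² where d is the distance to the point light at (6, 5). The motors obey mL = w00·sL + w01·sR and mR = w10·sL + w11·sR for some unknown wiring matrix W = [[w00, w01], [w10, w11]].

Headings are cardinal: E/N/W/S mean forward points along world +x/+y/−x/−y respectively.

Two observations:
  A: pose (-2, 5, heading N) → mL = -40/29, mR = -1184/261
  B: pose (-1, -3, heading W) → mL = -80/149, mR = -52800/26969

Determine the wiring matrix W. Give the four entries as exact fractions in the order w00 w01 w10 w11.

obs A: pose=(-2,5,N) → sL=16/9, sR=80/29, mL=-40/29, mR=-1184/261
obs B: pose=(-1,-3,W) → sL=160/181, sR=160/149, mL=-80/149, mR=-52800/26969
sensor matrix S = [[16/9, 80/29], [160/181, 160/149]]; det S = -3727360/7038909
solve [mL_A; mL_B] = S·[w00; w01] and [mR_A; mR_B] = S·[w10; w11]:
  w00 = 0, w01 = -1/2, w10 = -1, w11 = -1

0 -1/2 -1 -1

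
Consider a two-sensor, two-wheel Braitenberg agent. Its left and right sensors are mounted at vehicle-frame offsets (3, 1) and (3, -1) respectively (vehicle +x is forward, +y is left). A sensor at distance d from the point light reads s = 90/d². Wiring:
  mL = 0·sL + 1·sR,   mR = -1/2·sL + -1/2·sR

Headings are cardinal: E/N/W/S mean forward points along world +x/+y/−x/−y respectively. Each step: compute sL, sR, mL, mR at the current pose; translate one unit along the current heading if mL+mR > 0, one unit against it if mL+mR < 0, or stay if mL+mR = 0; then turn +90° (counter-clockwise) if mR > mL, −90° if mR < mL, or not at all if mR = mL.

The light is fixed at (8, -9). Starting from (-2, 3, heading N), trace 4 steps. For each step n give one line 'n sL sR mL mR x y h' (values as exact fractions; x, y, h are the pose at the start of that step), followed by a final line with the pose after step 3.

n=0: pose=(-2,3,N); sL=45/173, sR=5/17; mL=5/17, mR=-815/2941; mL+mR=50/2941 → advance +1; mR−mL=-1680/2941 → turn -1·90°
n=1: pose=(-2,4,E); sL=18/49, sR=90/193; mL=90/193, mR=-3942/9457; mL+mR=468/9457 → advance +1; mR−mL=-8352/9457 → turn -1·90°
n=2: pose=(-1,4,S); sL=45/82, sR=9/20; mL=9/20, mR=-819/1640; mL+mR=-81/1640 → advance -1; mR−mL=-1557/1640 → turn -1·90°
n=3: pose=(-1,5,W); sL=90/313, sR=10/41; mL=10/41, mR=-3410/12833; mL+mR=-280/12833 → advance -1; mR−mL=-6540/12833 → turn -1·90°

0 45/173 5/17 5/17 -815/2941 -2 3 N
1 18/49 90/193 90/193 -3942/9457 -2 4 E
2 45/82 9/20 9/20 -819/1640 -1 4 S
3 90/313 10/41 10/41 -3410/12833 -1 5 W
final 0 5 N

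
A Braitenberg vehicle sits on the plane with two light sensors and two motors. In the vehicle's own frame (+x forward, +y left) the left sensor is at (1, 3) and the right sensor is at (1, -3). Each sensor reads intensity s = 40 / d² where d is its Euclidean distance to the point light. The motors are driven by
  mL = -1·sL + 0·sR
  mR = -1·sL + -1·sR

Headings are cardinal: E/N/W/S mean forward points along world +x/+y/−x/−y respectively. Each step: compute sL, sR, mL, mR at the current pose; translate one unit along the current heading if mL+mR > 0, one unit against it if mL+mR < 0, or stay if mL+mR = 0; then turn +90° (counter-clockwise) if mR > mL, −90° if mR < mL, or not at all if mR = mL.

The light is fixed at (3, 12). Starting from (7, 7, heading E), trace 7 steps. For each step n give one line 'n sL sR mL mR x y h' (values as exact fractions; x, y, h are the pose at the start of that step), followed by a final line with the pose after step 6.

0 40/29 40/89 -40/29 -4720/2581 7 7 E
1 5/9 10/9 -5/9 -5/3 6 7 S
2 40/53 8 -40/53 -464/53 6 8 W
3 4 20/29 -4 -136/29 7 8 N
4 40/29 40/89 -40/29 -4720/2581 7 7 E
5 5/9 10/9 -5/9 -5/3 6 7 S
6 40/53 8 -40/53 -464/53 6 8 W
final 7 8 N

n=0: pose=(7,7,E); sL=40/29, sR=40/89; mL=-40/29, mR=-4720/2581; mL+mR=-8280/2581 → advance -1; mR−mL=-40/89 → turn -1·90°
n=1: pose=(6,7,S); sL=5/9, sR=10/9; mL=-5/9, mR=-5/3; mL+mR=-20/9 → advance -1; mR−mL=-10/9 → turn -1·90°
n=2: pose=(6,8,W); sL=40/53, sR=8; mL=-40/53, mR=-464/53; mL+mR=-504/53 → advance -1; mR−mL=-8 → turn -1·90°
n=3: pose=(7,8,N); sL=4, sR=20/29; mL=-4, mR=-136/29; mL+mR=-252/29 → advance -1; mR−mL=-20/29 → turn -1·90°
n=4: pose=(7,7,E); sL=40/29, sR=40/89; mL=-40/29, mR=-4720/2581; mL+mR=-8280/2581 → advance -1; mR−mL=-40/89 → turn -1·90°
n=5: pose=(6,7,S); sL=5/9, sR=10/9; mL=-5/9, mR=-5/3; mL+mR=-20/9 → advance -1; mR−mL=-10/9 → turn -1·90°
n=6: pose=(6,8,W); sL=40/53, sR=8; mL=-40/53, mR=-464/53; mL+mR=-504/53 → advance -1; mR−mL=-8 → turn -1·90°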